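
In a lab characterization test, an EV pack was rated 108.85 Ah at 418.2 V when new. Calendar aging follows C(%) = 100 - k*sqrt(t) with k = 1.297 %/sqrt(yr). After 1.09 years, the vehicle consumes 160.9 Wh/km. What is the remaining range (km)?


Step 1: capacity retention = 100 - 1.297 * sqrt(1.09) = 100 - 1.297 * 1.044 = 98.646%
Step 2: C_now = 108.85 * 98.646/100 = 107.38 Ah
Step 3: E_pack = V * C_now = 418.2 * 107.38 = 44906 Wh
Step 4: range = E_pack / consumption = 44906 / 160.9 = 279.1 km

279.1 km


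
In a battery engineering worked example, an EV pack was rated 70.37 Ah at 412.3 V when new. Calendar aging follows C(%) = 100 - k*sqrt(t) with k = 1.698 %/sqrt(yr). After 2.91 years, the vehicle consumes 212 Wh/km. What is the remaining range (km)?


Step 1: capacity retention = 100 - 1.698 * sqrt(2.91) = 100 - 1.698 * 1.7059 = 97.103%
Step 2: C_now = 70.37 * 97.103/100 = 68.331 Ah
Step 3: E_pack = V * C_now = 412.3 * 68.331 = 28173 Wh
Step 4: range = E_pack / consumption = 28173 / 212 = 132.9 km

132.9 km


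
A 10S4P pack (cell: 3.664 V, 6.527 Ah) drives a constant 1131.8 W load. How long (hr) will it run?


Step 1: E_pack = Ns * V_cell * Np * C_cell = 10 * 3.664 * 4 * 6.527 = 956.6 Wh
Step 2: t = E_pack / P = 956.6 / 1131.8 = 0.8452 hr

0.8452 hr


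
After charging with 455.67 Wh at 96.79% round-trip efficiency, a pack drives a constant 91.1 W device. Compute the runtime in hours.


Step 1: E_discharge = eta/100 * E_charge = 96.79/100 * 455.67 = 441.04 Wh
Step 2: t = E_discharge / P = 441.04 / 91.1 = 4.841 hr

4.841 hr


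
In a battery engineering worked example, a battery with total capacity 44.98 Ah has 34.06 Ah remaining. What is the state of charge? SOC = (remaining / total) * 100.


SOC% = 34.06 / 44.98 * 100 = 75.72%

75.72%


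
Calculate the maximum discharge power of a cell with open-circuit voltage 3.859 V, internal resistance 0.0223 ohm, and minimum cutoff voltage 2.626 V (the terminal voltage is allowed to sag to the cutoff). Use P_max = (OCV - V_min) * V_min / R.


P_max = (OCV - V_min) * V_min / R = (3.859 - 2.626) * 2.626 / 0.0223 = 1.233 * 2.626 / 0.0223 = 145.2 W

145.2 W


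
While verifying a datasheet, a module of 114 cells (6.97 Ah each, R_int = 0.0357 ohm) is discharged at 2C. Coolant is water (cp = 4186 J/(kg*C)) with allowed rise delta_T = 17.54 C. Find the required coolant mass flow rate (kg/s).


Step 1: I = 2 * 6.97 = 13.94 A
Step 2: Q_cell = I^2 * R = 13.94^2 * 0.0357 = 6.9374 W
Step 3: Q_total = 114 * 6.9374 = 790.86 W
Step 4: m_dot = Q_total / (cp * dT) = 790.86 / (4186 * 17.54) = 0.01077 kg/s

0.01077 kg/s


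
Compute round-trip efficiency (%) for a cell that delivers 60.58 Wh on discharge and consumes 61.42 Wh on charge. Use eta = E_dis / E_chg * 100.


Round-trip efficiency = 60.58/61.42 * 100% = 98.63%

98.63%


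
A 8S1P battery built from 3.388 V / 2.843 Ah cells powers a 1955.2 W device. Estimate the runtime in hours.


Step 1: E_pack = Ns * V_cell * Np * C_cell = 8 * 3.388 * 1 * 2.843 = 77.057 Wh
Step 2: t = E_pack / P = 77.057 / 1955.2 = 0.03941 hr

0.03941 hr


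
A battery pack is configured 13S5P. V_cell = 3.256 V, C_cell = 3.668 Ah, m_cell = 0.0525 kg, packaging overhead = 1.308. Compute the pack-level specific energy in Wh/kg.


Step 1: V_pack = 13 * 3.256 = 42.328 V
Step 2: C_pack = 5 * 3.668 = 18.34 Ah
Step 3: E_pack = V_pack * C_pack = 42.328 * 18.34 = 776.3 Wh
Step 4: m_pack = 13 * 5 * 0.0525 * 1.308 = 4.4636 kg
Step 5: ED = E_pack / m_pack = 776.3 / 4.4636 = 173.9 Wh/kg

173.9 Wh/kg


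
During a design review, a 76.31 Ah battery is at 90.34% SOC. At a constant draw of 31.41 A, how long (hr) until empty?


Step 1: remaining = SOC/100 * C_total = 90.34/100 * 76.31 = 68.938 Ah
Step 2: t = remaining / I = 68.938 / 31.41 = 2.195 hr

2.195 hr


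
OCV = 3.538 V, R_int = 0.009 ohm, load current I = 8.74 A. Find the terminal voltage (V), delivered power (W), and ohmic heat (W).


Step 1: V_terminal = OCV - I*R = 3.538 - 8.74 * 0.009 = 3.4593 V
Step 2: P_out = V_terminal * I = 3.4593 * 8.74 = 30.23 W
Step 3: Q = I^2 * R = 8.74^2 * 0.009 = 0.6875 W

V=3.4593 V, P=30.23 W, Q=0.6875 W


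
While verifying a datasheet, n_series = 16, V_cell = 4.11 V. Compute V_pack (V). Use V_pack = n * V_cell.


V_pack = n * V_cell = 16 * 4.11 = 65.76 V

65.76 V


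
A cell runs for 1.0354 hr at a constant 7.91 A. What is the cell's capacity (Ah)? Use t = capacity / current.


C = I * t = 7.91 * 1.0354 = 8.190 Ah

8.190 Ah


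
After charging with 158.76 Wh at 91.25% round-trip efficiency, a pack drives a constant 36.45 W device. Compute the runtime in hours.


Step 1: E_discharge = eta/100 * E_charge = 91.25/100 * 158.76 = 144.87 Wh
Step 2: t = E_discharge / P = 144.87 / 36.45 = 3.974 hr

3.974 hr


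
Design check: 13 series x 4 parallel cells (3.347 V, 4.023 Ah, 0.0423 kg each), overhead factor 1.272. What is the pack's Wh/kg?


Step 1: V_pack = 13 * 3.347 = 43.511 V
Step 2: C_pack = 4 * 4.023 = 16.092 Ah
Step 3: E_pack = V_pack * C_pack = 43.511 * 16.092 = 700.18 Wh
Step 4: m_pack = 13 * 4 * 0.0423 * 1.272 = 2.7979 kg
Step 5: ED = E_pack / m_pack = 700.18 / 2.7979 = 250.3 Wh/kg

250.3 Wh/kg


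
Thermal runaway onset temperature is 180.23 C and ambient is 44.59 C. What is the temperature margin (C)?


Safety margin = 180.23 C - 44.59 C = 135.64 C

135.64 C


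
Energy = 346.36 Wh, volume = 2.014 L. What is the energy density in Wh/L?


ED = E / V = 346.36 / 2.014 = 172.0 Wh/L

172.0 Wh/L


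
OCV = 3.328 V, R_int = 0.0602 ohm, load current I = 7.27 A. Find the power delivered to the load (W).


Step 1: V_terminal = OCV - I*R = 3.328 - 7.27 * 0.0602 = 2.8903 V
Step 2: P_out = V_terminal * I = 2.8903 * 7.27 = 21.01 W

21.01 W


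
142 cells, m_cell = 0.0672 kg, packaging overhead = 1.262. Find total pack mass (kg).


Cell mass sum = 142 * 0.0672 = 9.5424 kg
With overhead 1.262: m_pack = 9.5424 * 1.262 = 12.04 kg

12.04 kg


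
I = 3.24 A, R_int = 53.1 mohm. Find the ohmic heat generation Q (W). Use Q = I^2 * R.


Convert: R = 53.1 mohm = 0.0531 ohm
Q = I^2 * R = 3.24^2 * 0.0531 = 0.5574 W

0.5574 W


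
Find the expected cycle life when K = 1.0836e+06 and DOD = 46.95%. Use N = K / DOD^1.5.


Step 1: DOD^1.5 = 46.95^1.5 = 321.7
Step 2: N = 1.0836e+06 / 321.7 = 3368 cycles

3368 cycles


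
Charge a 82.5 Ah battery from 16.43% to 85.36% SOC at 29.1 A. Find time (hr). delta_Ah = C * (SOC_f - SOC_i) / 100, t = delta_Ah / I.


Step 1: dSOC = 85.36% - 16.43% = 68.93%
Step 2: delta_Ah = 82.5 * 68.93 / 100 = 56.867 Ah
Step 3: t = 56.867 / 29.1 = 1.954 hr

1.954 hr


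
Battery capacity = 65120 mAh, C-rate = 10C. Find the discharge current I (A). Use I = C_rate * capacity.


Convert: capacity = 65120 mAh = 65.12 Ah
At 10C: I = 10 * 65.12 Ah = 651.2 A

651.2 A


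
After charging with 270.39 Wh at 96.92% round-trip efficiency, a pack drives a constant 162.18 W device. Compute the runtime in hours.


Step 1: E_discharge = eta/100 * E_charge = 96.92/100 * 270.39 = 262.06 Wh
Step 2: t = E_discharge / P = 262.06 / 162.18 = 1.616 hr

1.616 hr


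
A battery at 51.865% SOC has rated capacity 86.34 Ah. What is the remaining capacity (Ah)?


remaining = SOC / 100 * total = 51.865 / 100 * 86.34 = 44.78 Ah

44.78 Ah


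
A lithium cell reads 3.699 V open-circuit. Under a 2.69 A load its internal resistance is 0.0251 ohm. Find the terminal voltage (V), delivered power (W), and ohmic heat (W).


Step 1: V_terminal = OCV - I*R = 3.699 - 2.69 * 0.0251 = 3.6315 V
Step 2: P_out = V_terminal * I = 3.6315 * 2.69 = 9.769 W
Step 3: Q = I^2 * R = 2.69^2 * 0.0251 = 0.1816 W

V=3.6315 V, P=9.769 W, Q=0.1816 W


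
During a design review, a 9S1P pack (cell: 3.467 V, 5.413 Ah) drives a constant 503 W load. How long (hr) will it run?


Step 1: E_pack = Ns * V_cell * Np * C_cell = 9 * 3.467 * 1 * 5.413 = 168.9 Wh
Step 2: t = E_pack / P = 168.9 / 503 = 0.3358 hr

0.3358 hr


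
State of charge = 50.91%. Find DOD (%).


Complement of SOC: DOD = 100% - 50.91% = 49.09%

49.09%


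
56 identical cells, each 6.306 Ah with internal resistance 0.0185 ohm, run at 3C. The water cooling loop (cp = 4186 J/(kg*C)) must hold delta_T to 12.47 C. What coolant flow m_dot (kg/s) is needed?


Step 1: I = 3 * 6.306 = 18.918 A
Step 2: Q_cell = I^2 * R = 18.918^2 * 0.0185 = 6.621 W
Step 3: Q_total = 56 * 6.621 = 370.78 W
Step 4: m_dot = Q_total / (cp * dT) = 370.78 / (4186 * 12.47) = 0.007103 kg/s

0.007103 kg/s


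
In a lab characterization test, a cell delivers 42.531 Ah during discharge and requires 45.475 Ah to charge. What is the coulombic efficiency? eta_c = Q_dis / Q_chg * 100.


Coulombic efficiency = 42.531/45.475 * 100% = 93.53%

93.53%


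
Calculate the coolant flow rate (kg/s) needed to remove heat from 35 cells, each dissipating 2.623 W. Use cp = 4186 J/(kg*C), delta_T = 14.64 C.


Step 1: Total heat Q = 35 * 2.623 W = 91.805 W
Step 2: denom = cp * dT = 4186 * 14.64 = 61283
Step 3: m_dot = 91.805 / 61283 = 0.001498 kg/s

0.001498 kg/s


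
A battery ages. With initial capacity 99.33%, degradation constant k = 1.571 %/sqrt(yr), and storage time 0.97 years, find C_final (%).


Step 1: sqrt(0.97 yr) = 0.98489
Step 2: drop = 1.571 * 0.98489 = 1.5473
Step 3: C_final = 99.33 - 1.5473 = 97.78%

97.78%


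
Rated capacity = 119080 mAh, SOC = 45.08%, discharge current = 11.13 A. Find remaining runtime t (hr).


Convert: C_total = 119080 mAh = 119.08 Ah
Step 1: remaining = SOC/100 * C_total = 45.08/100 * 119.08 = 53.681 Ah
Step 2: t = remaining / I = 53.681 / 11.13 = 4.823 hr

4.823 hr


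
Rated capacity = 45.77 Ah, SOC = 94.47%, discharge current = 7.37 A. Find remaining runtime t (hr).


Step 1: remaining = SOC/100 * C_total = 94.47/100 * 45.77 = 43.239 Ah
Step 2: t = remaining / I = 43.239 / 7.37 = 5.867 hr

5.867 hr


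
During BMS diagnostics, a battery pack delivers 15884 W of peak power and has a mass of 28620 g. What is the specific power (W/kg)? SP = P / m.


Convert: m = 28620 g = 28.62 kg
Specific power = 15884 W / 28.62 kg = 555.0 W/kg

555.0 W/kg


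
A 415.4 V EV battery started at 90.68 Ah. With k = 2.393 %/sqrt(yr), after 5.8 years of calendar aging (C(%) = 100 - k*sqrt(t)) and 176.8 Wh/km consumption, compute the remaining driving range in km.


Step 1: capacity retention = 100 - 2.393 * sqrt(5.8) = 100 - 2.393 * 2.4083 = 94.237%
Step 2: C_now = 90.68 * 94.237/100 = 85.454 Ah
Step 3: E_pack = V * C_now = 415.4 * 85.454 = 35498 Wh
Step 4: range = E_pack / consumption = 35498 / 176.8 = 200.8 km

200.8 km


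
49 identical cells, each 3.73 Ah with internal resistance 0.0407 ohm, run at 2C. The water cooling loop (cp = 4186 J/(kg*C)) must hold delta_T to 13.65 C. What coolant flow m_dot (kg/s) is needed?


Step 1: I = 2 * 3.73 = 7.46 A
Step 2: Q_cell = I^2 * R = 7.46^2 * 0.0407 = 2.265 W
Step 3: Q_total = 49 * 2.265 = 110.99 W
Step 4: m_dot = Q_total / (cp * dT) = 110.99 / (4186 * 13.65) = 0.001942 kg/s

0.001942 kg/s


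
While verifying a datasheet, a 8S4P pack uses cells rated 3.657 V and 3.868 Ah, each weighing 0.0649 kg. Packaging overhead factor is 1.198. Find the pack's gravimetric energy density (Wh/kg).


Step 1: V_pack = 8 * 3.657 = 29.256 V
Step 2: C_pack = 4 * 3.868 = 15.472 Ah
Step 3: E_pack = V_pack * C_pack = 29.256 * 15.472 = 452.65 Wh
Step 4: m_pack = 8 * 4 * 0.0649 * 1.198 = 2.488 kg
Step 5: ED = E_pack / m_pack = 452.65 / 2.488 = 181.9 Wh/kg

181.9 Wh/kg


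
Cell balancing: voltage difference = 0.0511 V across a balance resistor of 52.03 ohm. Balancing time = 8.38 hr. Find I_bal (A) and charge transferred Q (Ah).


First, Ohm's law: I_bal = 0.0511 V / 52.03 ohm = 9.8213e-04 A
Then Q = I * t = 9.8213e-04 A * 8.38 hr = 0.008230 Ah

I=9.8213e-04 A, Q=0.008230 Ah


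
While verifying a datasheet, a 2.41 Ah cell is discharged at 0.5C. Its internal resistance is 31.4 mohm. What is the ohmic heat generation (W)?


Convert: R = 31.4 mohm = 0.0314 ohm
Step 1: I = C_rate * capacity = 0.5 * 2.41 = 1.205 A
Step 2: Q = I^2 * R = 1.205^2 * 0.0314 = 1.452 * 0.0314 = 0.04559 W

0.04559 W


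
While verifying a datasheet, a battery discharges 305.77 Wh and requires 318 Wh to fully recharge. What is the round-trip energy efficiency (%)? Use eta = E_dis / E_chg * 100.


Round-trip efficiency = 305.77/318 * 100% = 96.15%

96.15%


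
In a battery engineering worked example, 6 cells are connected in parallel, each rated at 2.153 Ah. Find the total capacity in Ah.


C_total = 6 * 2.153 = 12.918 Ah

12.918 Ah


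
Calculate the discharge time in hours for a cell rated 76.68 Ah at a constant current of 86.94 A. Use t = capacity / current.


Runtime = 76.68 Ah / 86.94 A = 0.8820 hr

0.8820 hr


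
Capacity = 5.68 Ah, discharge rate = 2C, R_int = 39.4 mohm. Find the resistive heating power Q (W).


Convert: R = 39.4 mohm = 0.0394 ohm
Step 1: I = C_rate * capacity = 2 * 5.68 = 11.36 A
Step 2: Q = I^2 * R = 11.36^2 * 0.0394 = 129.05 * 0.0394 = 5.085 W

5.085 W


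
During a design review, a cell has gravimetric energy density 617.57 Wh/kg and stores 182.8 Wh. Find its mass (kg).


m = E / ED = 182.8 / 617.57 = 0.2960 kg

0.2960 kg


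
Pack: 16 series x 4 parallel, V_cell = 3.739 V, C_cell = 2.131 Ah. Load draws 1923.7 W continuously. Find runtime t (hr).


Step 1: E_pack = Ns * V_cell * Np * C_cell = 16 * 3.739 * 4 * 2.131 = 509.94 Wh
Step 2: t = E_pack / P = 509.94 / 1923.7 = 0.2651 hr

0.2651 hr


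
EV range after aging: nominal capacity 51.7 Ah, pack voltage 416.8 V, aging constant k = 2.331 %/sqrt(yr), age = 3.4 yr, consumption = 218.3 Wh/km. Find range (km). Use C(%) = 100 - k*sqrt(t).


Step 1: capacity retention = 100 - 2.331 * sqrt(3.4) = 100 - 2.331 * 1.8439 = 95.702%
Step 2: C_now = 51.7 * 95.702/100 = 49.478 Ah
Step 3: E_pack = V * C_now = 416.8 * 49.478 = 20622 Wh
Step 4: range = E_pack / consumption = 20622 / 218.3 = 94.47 km

94.47 km


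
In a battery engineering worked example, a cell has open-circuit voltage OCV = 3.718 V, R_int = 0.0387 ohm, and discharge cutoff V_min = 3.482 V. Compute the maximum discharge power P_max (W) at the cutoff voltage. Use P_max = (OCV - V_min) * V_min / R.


dV = OCV - V_min = 0.236 V (so I_max = dV / R)
P_max = dV * V_min / R = 0.236 * 3.482 / 0.0387 = 21.23 W

21.23 W


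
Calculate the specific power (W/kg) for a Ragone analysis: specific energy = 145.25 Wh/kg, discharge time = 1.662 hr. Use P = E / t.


Specific power = 145.25 Wh/kg / 1.662 hr = 87.39 W/kg

87.39 W/kg


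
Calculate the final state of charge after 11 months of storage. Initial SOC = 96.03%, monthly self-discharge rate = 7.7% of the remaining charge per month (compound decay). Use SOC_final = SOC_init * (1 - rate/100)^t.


decay = (1 - 7.7/100)^11 = 0.41421
SOC_final = 96.03 * 0.41421 = 39.78%

39.78%


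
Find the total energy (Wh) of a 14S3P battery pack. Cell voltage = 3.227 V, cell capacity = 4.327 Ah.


E = Ns * Vcell * Np * Ccell = 14 * 3.227 * 3 * 4.327 = 586.5 Wh

586.5 Wh


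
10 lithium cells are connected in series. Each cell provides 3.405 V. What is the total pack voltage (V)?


Series voltages add: 10 * 3.405 V = 34.05 V

34.05 V


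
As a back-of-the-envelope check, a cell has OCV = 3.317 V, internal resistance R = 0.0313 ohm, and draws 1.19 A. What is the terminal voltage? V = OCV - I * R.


V = OCV - I*R = 3.317 - 1.19 * 0.0313 = 3.280 V

3.280 V


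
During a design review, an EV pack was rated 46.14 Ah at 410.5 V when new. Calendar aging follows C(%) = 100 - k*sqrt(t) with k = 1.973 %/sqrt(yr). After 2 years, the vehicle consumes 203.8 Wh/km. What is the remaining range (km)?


Step 1: capacity retention = 100 - 1.973 * sqrt(2) = 100 - 1.973 * 1.4142 = 97.21%
Step 2: C_now = 46.14 * 97.21/100 = 44.853 Ah
Step 3: E_pack = V * C_now = 410.5 * 44.853 = 18412 Wh
Step 4: range = E_pack / consumption = 18412 / 203.8 = 90.34 km

90.34 km


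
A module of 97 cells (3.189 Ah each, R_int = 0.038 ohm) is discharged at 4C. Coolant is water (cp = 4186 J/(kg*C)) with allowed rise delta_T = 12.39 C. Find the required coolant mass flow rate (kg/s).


Step 1: I = 4 * 3.189 = 12.756 A
Step 2: Q_cell = I^2 * R = 12.756^2 * 0.038 = 6.1832 W
Step 3: Q_total = 97 * 6.1832 = 599.77 W
Step 4: m_dot = Q_total / (cp * dT) = 599.77 / (4186 * 12.39) = 0.01156 kg/s

0.01156 kg/s


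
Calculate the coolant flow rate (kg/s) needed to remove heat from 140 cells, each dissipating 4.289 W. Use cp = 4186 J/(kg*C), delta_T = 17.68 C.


Step 1: Total heat Q = 140 * 4.289 W = 600.46 W
Step 2: denom = cp * dT = 4186 * 17.68 = 74008
Step 3: m_dot = 600.46 / 74008 = 0.008113 kg/s

0.008113 kg/s


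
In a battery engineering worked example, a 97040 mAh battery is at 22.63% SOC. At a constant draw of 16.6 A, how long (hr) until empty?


Convert: C_total = 97040 mAh = 97.04 Ah
Step 1: remaining = SOC/100 * C_total = 22.63/100 * 97.04 = 21.96 Ah
Step 2: t = remaining / I = 21.96 / 16.6 = 1.323 hr

1.323 hr


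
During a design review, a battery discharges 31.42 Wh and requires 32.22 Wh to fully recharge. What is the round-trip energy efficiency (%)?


eta_e = E_dis / E_chg * 100 = 31.42 / 32.22 * 100 = 97.52%

97.52%


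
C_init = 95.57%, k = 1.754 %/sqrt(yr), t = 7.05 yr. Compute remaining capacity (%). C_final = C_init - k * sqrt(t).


sqrt(t) = sqrt(7.05) = 2.6552
C_final = 95.57 - 1.754 * 2.6552 = 90.91%

90.91%


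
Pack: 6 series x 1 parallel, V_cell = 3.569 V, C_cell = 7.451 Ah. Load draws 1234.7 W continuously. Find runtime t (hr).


Step 1: E_pack = Ns * V_cell * Np * C_cell = 6 * 3.569 * 1 * 7.451 = 159.56 Wh
Step 2: t = E_pack / P = 159.56 / 1234.7 = 0.1292 hr

0.1292 hr


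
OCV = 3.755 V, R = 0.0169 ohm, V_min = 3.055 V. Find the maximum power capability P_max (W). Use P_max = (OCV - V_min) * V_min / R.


dV = OCV - V_min = 0.7 V (so I_max = dV / R)
P_max = dV * V_min / R = 0.7 * 3.055 / 0.0169 = 126.5 W

126.5 W


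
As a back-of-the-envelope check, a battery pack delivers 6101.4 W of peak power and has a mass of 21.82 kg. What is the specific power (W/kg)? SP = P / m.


SP = P / m = 6101.4 / 21.82 = 279.6 W/kg

279.6 W/kg


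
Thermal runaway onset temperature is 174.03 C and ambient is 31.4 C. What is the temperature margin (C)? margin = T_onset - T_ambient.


Safety margin = 174.03 C - 31.4 C = 142.63 C

142.63 C


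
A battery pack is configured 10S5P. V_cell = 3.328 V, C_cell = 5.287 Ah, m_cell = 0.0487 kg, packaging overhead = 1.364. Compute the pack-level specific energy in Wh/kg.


Step 1: V_pack = 10 * 3.328 = 33.28 V
Step 2: C_pack = 5 * 5.287 = 26.435 Ah
Step 3: E_pack = V_pack * C_pack = 33.28 * 26.435 = 879.76 Wh
Step 4: m_pack = 10 * 5 * 0.0487 * 1.364 = 3.3213 kg
Step 5: ED = E_pack / m_pack = 879.76 / 3.3213 = 264.9 Wh/kg

264.9 Wh/kg


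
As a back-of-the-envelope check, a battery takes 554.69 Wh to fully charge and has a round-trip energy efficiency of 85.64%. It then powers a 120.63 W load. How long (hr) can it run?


Step 1: E_discharge = eta/100 * E_charge = 85.64/100 * 554.69 = 475.04 Wh
Step 2: t = E_discharge / P = 475.04 / 120.63 = 3.938 hr

3.938 hr


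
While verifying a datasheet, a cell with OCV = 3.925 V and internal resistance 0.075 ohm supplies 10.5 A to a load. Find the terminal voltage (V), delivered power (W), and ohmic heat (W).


Step 1: V_terminal = OCV - I*R = 3.925 - 10.5 * 0.075 = 3.1375 V
Step 2: P_out = V_terminal * I = 3.1375 * 10.5 = 32.94 W
Step 3: Q = I^2 * R = 10.5^2 * 0.075 = 8.269 W

V=3.1375 V, P=32.94 W, Q=8.269 W


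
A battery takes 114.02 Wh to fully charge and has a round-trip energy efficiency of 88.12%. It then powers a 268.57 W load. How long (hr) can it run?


Step 1: E_discharge = eta/100 * E_charge = 88.12/100 * 114.02 = 100.47 Wh
Step 2: t = E_discharge / P = 100.47 / 268.57 = 0.3741 hr

0.3741 hr


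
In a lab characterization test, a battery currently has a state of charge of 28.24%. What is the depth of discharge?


DOD = 100 - SOC = 100 - 28.24 = 71.76%

71.76%


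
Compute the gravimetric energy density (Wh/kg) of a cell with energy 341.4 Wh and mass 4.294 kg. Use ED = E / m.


ED = E / m = 341.4 / 4.294 = 79.51 Wh/kg

79.51 Wh/kg


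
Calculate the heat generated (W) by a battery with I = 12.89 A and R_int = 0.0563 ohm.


I^2 = 166.15
Q = 166.15 * 0.0563 = 9.354 W

9.354 W


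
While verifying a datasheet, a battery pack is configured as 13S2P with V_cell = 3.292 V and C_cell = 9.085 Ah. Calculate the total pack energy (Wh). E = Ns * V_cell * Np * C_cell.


E = Ns * Vcell * Np * Ccell = 13 * 3.292 * 2 * 9.085 = 777.6 Wh

777.6 Wh


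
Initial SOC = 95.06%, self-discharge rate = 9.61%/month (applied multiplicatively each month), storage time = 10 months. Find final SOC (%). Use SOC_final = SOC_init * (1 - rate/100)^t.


decay = (1 - 9.61/100)^10 = 0.36409
SOC_final = 95.06 * 0.36409 = 34.61%

34.61%


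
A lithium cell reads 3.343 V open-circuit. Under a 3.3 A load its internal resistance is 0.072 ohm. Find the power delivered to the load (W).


Step 1: V_terminal = OCV - I*R = 3.343 - 3.3 * 0.072 = 3.1054 V
Step 2: P_out = V_terminal * I = 3.1054 * 3.3 = 10.25 W

10.25 W


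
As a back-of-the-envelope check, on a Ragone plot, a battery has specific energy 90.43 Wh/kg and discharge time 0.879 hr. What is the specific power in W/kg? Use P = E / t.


P_specific = E / t = 90.43 / 0.879 = 102.9 W/kg

102.9 W/kg


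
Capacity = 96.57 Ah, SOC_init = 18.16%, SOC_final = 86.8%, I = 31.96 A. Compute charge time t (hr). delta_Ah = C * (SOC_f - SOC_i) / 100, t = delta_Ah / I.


Step 1: dSOC = 86.8% - 18.16% = 68.64%
Step 2: delta_Ah = 96.57 * 68.64 / 100 = 66.286 Ah
Step 3: t = 66.286 / 31.96 = 2.074 hr

2.074 hr


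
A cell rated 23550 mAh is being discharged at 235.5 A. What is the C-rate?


Convert: capacity = 23550 mAh = 23.55 Ah
C_rate = I / capacity = 235.5 / 23.55 = 10C

10C


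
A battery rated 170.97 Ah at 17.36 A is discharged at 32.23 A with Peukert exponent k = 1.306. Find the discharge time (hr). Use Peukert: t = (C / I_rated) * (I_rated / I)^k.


Step 1: t_rated = C / I_rated = 170.97 / 17.36 = 9.8485 hr
Step 2: ratio = 17.36 / 32.23 = 0.53863
Step 3: ratio^k = 0.53863^1.306 = 0.44572
Step 4: t = t_rated * ratio^k = 9.8485 * 0.44572 = 4.390 hr

4.390 hr


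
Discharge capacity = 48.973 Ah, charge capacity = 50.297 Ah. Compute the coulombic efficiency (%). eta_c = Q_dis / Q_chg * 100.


eta_c = Q_dis / Q_chg * 100 = 48.973 / 50.297 * 100 = 97.37%

97.37%


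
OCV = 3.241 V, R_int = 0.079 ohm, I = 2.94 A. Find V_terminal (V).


V = OCV - I*R = 3.241 - 2.94 * 0.079 = 3.009 V

3.009 V


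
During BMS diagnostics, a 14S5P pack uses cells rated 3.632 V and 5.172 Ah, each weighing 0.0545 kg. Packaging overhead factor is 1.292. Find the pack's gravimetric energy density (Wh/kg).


Step 1: V_pack = 14 * 3.632 = 50.848 V
Step 2: C_pack = 5 * 5.172 = 25.86 Ah
Step 3: E_pack = V_pack * C_pack = 50.848 * 25.86 = 1314.9 Wh
Step 4: m_pack = 14 * 5 * 0.0545 * 1.292 = 4.929 kg
Step 5: ED = E_pack / m_pack = 1314.9 / 4.929 = 266.8 Wh/kg

266.8 Wh/kg


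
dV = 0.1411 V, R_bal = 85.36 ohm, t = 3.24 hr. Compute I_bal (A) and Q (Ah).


First, Ohm's law: I_bal = 0.1411 V / 85.36 ohm = 0.001653 A
Then Q = I * t = 0.001653 A * 3.24 hr = 0.005356 Ah

I=0.001653 A, Q=0.005356 Ah


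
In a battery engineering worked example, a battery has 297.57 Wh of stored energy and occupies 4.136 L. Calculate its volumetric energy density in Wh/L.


Volumetric ED = 297.57 Wh / 4.136 L = 71.95 Wh/L

71.95 Wh/L


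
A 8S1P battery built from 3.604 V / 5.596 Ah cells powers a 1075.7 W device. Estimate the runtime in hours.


Step 1: E_pack = Ns * V_cell * Np * C_cell = 8 * 3.604 * 1 * 5.596 = 161.34 Wh
Step 2: t = E_pack / P = 161.34 / 1075.7 = 0.1500 hr

0.1500 hr


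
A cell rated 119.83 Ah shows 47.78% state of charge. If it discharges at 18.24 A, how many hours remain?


Step 1: remaining = SOC/100 * C_total = 47.78/100 * 119.83 = 57.255 Ah
Step 2: t = remaining / I = 57.255 / 18.24 = 3.139 hr

3.139 hr


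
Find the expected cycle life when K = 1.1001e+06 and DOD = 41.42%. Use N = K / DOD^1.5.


Step 1: DOD^1.5 = 41.42^1.5 = 266.57
Step 2: N = 1.1001e+06 / 266.57 = 4127 cycles

4127 cycles


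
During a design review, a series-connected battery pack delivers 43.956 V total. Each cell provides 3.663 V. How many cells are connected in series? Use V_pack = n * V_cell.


n = V_pack / V_cell = 43.956 / 3.663 = 12

12


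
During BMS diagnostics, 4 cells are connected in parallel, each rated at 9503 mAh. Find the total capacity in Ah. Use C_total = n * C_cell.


Convert: C_cell = 9503 mAh = 9.503 Ah
C_total = 4 * 9.503 = 38.012 Ah

38.012 Ah


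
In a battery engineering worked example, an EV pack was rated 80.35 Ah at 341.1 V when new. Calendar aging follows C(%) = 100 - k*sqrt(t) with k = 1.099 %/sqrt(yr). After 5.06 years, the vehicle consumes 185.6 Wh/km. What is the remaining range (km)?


Step 1: capacity retention = 100 - 1.099 * sqrt(5.06) = 100 - 1.099 * 2.2494 = 97.528%
Step 2: C_now = 80.35 * 97.528/100 = 78.364 Ah
Step 3: E_pack = V * C_now = 341.1 * 78.364 = 26730 Wh
Step 4: range = E_pack / consumption = 26730 / 185.6 = 144.0 km

144.0 km


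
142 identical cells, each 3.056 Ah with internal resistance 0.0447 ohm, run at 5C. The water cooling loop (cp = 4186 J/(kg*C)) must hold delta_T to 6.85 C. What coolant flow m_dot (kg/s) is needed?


Step 1: I = 5 * 3.056 = 15.28 A
Step 2: Q_cell = I^2 * R = 15.28^2 * 0.0447 = 10.436 W
Step 3: Q_total = 142 * 10.436 = 1481.9 W
Step 4: m_dot = Q_total / (cp * dT) = 1481.9 / (4186 * 6.85) = 0.05168 kg/s

0.05168 kg/s


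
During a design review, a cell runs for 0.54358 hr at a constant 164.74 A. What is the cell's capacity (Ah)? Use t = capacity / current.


C = I * t = 164.74 * 0.54358 = 89.55 Ah

89.55 Ah


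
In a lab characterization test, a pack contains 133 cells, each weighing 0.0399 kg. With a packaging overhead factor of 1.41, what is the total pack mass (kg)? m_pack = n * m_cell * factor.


m_pack = n * m_cell * overhead = 133 * 0.0399 * 1.41 = 7.482 kg

7.482 kg


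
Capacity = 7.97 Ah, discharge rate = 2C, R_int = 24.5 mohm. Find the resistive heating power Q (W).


Convert: R = 24.5 mohm = 0.0245 ohm
Step 1: I = C_rate * capacity = 2 * 7.97 = 15.94 A
Step 2: Q = I^2 * R = 15.94^2 * 0.0245 = 254.08 * 0.0245 = 6.225 W

6.225 W


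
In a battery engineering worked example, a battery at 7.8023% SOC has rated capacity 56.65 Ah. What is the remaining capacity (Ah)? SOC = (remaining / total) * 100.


remaining = SOC / 100 * total = 7.8023 / 100 * 56.65 = 4.420 Ah

4.420 Ah


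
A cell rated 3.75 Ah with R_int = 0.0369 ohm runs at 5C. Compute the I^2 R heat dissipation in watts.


Step 1: I = C_rate * capacity = 5 * 3.75 = 18.75 A
Step 2: Q = I^2 * R = 18.75^2 * 0.0369 = 351.56 * 0.0369 = 12.97 W

12.97 W


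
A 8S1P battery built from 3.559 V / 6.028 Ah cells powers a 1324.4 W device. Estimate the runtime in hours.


Step 1: E_pack = Ns * V_cell * Np * C_cell = 8 * 3.559 * 1 * 6.028 = 171.63 Wh
Step 2: t = E_pack / P = 171.63 / 1324.4 = 0.1296 hr

0.1296 hr


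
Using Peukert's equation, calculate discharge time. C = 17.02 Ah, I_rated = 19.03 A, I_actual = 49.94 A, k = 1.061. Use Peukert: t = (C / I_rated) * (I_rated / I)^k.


Step 1: t_rated = C / I_rated = 17.02 / 19.03 = 0.89438 hr
Step 2: ratio = 19.03 / 49.94 = 0.38106
Step 3: ratio^k = 0.38106^1.061 = 0.35928
Step 4: t = t_rated * ratio^k = 0.89438 * 0.35928 = 0.3213 hr

0.3213 hr


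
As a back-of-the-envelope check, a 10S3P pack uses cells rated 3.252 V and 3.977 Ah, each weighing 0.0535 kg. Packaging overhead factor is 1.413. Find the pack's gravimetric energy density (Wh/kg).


Step 1: V_pack = 10 * 3.252 = 32.52 V
Step 2: C_pack = 3 * 3.977 = 11.931 Ah
Step 3: E_pack = V_pack * C_pack = 32.52 * 11.931 = 388 Wh
Step 4: m_pack = 10 * 3 * 0.0535 * 1.413 = 2.2679 kg
Step 5: ED = E_pack / m_pack = 388 / 2.2679 = 171.1 Wh/kg

171.1 Wh/kg


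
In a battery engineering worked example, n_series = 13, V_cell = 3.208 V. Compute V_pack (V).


With 13 cells in series at 3.208 V each, V_pack = 41.704 V

41.704 V


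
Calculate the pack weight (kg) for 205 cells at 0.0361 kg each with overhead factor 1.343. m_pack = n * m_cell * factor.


m_pack = n * m_cell * overhead = 205 * 0.0361 * 1.343 = 9.939 kg

9.939 kg


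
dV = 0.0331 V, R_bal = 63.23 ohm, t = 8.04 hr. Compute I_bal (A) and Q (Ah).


I_bal = dV / R = 0.0331 / 63.23 = 5.2349e-04 A
Q = I_bal * t = 5.2349e-04 * 8.04 = 0.004209 Ah

I=5.2349e-04 A, Q=0.004209 Ah


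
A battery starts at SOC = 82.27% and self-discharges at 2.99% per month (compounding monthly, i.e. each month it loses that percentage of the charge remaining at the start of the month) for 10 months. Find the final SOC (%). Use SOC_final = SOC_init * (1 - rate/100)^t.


Monthly retention factor = 1 - 2.99/100 = 0.9701
Over 10 months: factor^10 = 0.73818
SOC_final = 82.27 * 0.73818 = 60.73%

60.73%


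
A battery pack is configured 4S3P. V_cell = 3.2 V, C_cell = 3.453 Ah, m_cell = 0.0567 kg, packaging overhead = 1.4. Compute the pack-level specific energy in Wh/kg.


Step 1: V_pack = 4 * 3.2 = 12.8 V
Step 2: C_pack = 3 * 3.453 = 10.359 Ah
Step 3: E_pack = V_pack * C_pack = 12.8 * 10.359 = 132.6 Wh
Step 4: m_pack = 4 * 3 * 0.0567 * 1.4 = 0.95256 kg
Step 5: ED = E_pack / m_pack = 132.6 / 0.95256 = 139.2 Wh/kg

139.2 Wh/kg


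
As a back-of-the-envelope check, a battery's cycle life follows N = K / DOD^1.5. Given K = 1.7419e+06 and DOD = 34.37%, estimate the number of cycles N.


DOD^1.5 = 201.5
N = K / DOD^1.5 = 1.7419e+06 / 201.5 = 8645

8645 cycles


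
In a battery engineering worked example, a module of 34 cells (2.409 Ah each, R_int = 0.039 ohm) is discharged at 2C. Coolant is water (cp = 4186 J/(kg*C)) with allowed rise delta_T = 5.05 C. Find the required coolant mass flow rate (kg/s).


Step 1: I = 2 * 2.409 = 4.818 A
Step 2: Q_cell = I^2 * R = 4.818^2 * 0.039 = 0.90531 W
Step 3: Q_total = 34 * 0.90531 = 30.781 W
Step 4: m_dot = Q_total / (cp * dT) = 30.781 / (4186 * 5.05) = 0.001456 kg/s

0.001456 kg/s


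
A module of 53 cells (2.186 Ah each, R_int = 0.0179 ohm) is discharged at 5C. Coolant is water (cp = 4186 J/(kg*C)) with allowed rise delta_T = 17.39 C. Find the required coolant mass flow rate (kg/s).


Step 1: I = 5 * 2.186 = 10.93 A
Step 2: Q_cell = I^2 * R = 10.93^2 * 0.0179 = 2.1384 W
Step 3: Q_total = 53 * 2.1384 = 113.34 W
Step 4: m_dot = Q_total / (cp * dT) = 113.34 / (4186 * 17.39) = 0.001557 kg/s

0.001557 kg/s


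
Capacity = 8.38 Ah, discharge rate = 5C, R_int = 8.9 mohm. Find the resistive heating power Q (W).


Convert: R = 8.9 mohm = 0.0089 ohm
Step 1: I = C_rate * capacity = 5 * 8.38 = 41.9 A
Step 2: Q = I^2 * R = 41.9^2 * 0.0089 = 1755.6 * 0.0089 = 15.62 W

15.62 W


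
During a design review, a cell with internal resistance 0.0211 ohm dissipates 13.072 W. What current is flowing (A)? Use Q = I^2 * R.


I = sqrt(Q / R) = sqrt(13.072 / 0.0211) = sqrt(619.53) = 24.89 A

24.89 A


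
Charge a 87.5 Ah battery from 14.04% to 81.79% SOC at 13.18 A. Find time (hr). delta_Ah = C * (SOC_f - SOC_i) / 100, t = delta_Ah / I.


Step 1: dSOC = 81.79% - 14.04% = 67.75%
Step 2: delta_Ah = 87.5 * 67.75 / 100 = 59.281 Ah
Step 3: t = 59.281 / 13.18 = 4.498 hr

4.498 hr


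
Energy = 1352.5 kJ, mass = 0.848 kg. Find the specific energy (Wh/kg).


Convert: E = 1352.5 kJ = 375.69 Wh
ED = E / m = 375.69 / 0.848 = 443.0 Wh/kg

443.0 Wh/kg


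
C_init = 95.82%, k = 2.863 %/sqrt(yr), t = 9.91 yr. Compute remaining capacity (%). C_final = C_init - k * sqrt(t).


Step 1: sqrt(9.91 yr) = 3.148
Step 2: drop = 2.863 * 3.148 = 9.0127
Step 3: C_final = 95.82 - 9.0127 = 86.81%

86.81%


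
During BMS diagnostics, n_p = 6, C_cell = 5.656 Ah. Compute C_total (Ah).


Parallel capacities add: 6 * 5.656 Ah = 33.936 Ah

33.936 Ah


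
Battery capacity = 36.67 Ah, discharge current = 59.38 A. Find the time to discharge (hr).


Runtime = 36.67 Ah / 59.38 A = 0.6175 hr

0.6175 hr


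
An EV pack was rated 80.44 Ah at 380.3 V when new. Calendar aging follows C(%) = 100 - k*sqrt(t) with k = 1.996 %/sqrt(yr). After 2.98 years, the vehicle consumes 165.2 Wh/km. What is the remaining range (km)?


Step 1: capacity retention = 100 - 1.996 * sqrt(2.98) = 100 - 1.996 * 1.7263 = 96.554%
Step 2: C_now = 80.44 * 96.554/100 = 77.668 Ah
Step 3: E_pack = V * C_now = 380.3 * 77.668 = 29537 Wh
Step 4: range = E_pack / consumption = 29537 / 165.2 = 178.8 km

178.8 km


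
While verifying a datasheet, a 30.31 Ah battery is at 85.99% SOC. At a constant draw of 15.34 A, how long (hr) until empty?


Step 1: remaining = SOC/100 * C_total = 85.99/100 * 30.31 = 26.064 Ah
Step 2: t = remaining / I = 26.064 / 15.34 = 1.699 hr

1.699 hr


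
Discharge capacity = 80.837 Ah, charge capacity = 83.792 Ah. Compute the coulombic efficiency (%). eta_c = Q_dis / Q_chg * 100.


Coulombic efficiency = 80.837/83.792 * 100% = 96.47%

96.47%


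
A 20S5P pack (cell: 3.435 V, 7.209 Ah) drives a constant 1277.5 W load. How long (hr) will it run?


Step 1: E_pack = Ns * V_cell * Np * C_cell = 20 * 3.435 * 5 * 7.209 = 2476.3 Wh
Step 2: t = E_pack / P = 2476.3 / 1277.5 = 1.938 hr

1.938 hr


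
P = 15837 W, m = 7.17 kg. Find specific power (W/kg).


SP = P / m = 15837 / 7.17 = 2209 W/kg

2209 W/kg


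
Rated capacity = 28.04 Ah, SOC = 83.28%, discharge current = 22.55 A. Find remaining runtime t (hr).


Step 1: remaining = SOC/100 * C_total = 83.28/100 * 28.04 = 23.352 Ah
Step 2: t = remaining / I = 23.352 / 22.55 = 1.036 hr

1.036 hr


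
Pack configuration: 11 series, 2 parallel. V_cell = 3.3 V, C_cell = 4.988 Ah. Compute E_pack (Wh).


V_pack = 11 * 3.3 = 36.3 V
C_pack = 2 * 4.988 = 9.976 Ah
E = V_pack * C_pack = 36.3 * 9.976 = 362.1 Wh

362.1 Wh


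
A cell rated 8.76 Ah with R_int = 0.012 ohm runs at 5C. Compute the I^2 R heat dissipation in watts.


Step 1: I = C_rate * capacity = 5 * 8.76 = 43.8 A
Step 2: Q = I^2 * R = 43.8^2 * 0.012 = 1918.4 * 0.012 = 23.02 W

23.02 W


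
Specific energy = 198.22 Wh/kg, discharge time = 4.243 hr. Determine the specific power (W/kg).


Specific power = 198.22 Wh/kg / 4.243 hr = 46.72 W/kg

46.72 W/kg


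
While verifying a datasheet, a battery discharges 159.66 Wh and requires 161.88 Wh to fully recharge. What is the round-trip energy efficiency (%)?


Round-trip efficiency = 159.66/161.88 * 100% = 98.63%

98.63%


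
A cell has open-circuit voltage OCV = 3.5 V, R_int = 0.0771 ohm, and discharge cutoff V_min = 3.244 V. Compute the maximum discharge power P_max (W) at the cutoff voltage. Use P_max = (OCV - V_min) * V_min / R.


P_max = (OCV - V_min) * V_min / R = (3.5 - 3.244) * 3.244 / 0.0771 = 0.256 * 3.244 / 0.0771 = 10.77 W

10.77 W


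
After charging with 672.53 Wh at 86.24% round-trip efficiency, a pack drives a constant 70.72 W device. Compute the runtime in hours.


Step 1: E_discharge = eta/100 * E_charge = 86.24/100 * 672.53 = 579.99 Wh
Step 2: t = E_discharge / P = 579.99 / 70.72 = 8.201 hr

8.201 hr


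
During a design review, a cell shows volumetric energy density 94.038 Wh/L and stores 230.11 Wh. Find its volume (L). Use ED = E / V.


V = E / ED = 230.11 / 94.038 = 2.447 L

2.447 L


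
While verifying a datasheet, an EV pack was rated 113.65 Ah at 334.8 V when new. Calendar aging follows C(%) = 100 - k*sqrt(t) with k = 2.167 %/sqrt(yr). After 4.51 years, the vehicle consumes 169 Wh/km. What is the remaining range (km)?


Step 1: capacity retention = 100 - 2.167 * sqrt(4.51) = 100 - 2.167 * 2.1237 = 95.398%
Step 2: C_now = 113.65 * 95.398/100 = 108.42 Ah
Step 3: E_pack = V * C_now = 334.8 * 108.42 = 36299 Wh
Step 4: range = E_pack / consumption = 36299 / 169 = 214.8 km

214.8 km


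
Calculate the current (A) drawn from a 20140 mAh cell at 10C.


Convert: capacity = 20140 mAh = 20.14 Ah
I = C_rate * capacity = 10 * 20.14 = 201.4 A

201.4 A


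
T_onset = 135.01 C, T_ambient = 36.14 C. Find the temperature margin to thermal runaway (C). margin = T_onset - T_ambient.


Safety margin = 135.01 C - 36.14 C = 98.87 C

98.87 C


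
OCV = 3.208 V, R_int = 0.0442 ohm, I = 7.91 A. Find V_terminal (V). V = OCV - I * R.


IR drop = 7.91 * 0.0442 = 0.34962 V
V = 3.208 - 0.34962 = 2.858 V

2.858 V


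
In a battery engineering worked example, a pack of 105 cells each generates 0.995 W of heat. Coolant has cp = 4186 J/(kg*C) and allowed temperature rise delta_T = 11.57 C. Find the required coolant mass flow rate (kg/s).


Q_total = 105 * 0.995 = 104.48 W
m_dot = Q_total / (cp * dT) = 104.48 / (4186 * 11.57) = 0.002157 kg/s

0.002157 kg/s


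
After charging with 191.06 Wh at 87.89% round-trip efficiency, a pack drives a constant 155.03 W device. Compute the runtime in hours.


Step 1: E_discharge = eta/100 * E_charge = 87.89/100 * 191.06 = 167.92 Wh
Step 2: t = E_discharge / P = 167.92 / 155.03 = 1.083 hr

1.083 hr


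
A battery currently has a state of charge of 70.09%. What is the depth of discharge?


DOD = 100 - SOC = 100 - 70.09 = 29.91%

29.91%


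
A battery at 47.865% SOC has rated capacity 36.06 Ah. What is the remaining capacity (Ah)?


remaining = SOC / 100 * total = 47.865 / 100 * 36.06 = 17.26 Ah

17.26 Ah


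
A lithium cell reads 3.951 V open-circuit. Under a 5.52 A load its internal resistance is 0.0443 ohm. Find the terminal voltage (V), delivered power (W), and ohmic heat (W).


Step 1: V_terminal = OCV - I*R = 3.951 - 5.52 * 0.0443 = 3.7065 V
Step 2: P_out = V_terminal * I = 3.7065 * 5.52 = 20.46 W
Step 3: Q = I^2 * R = 5.52^2 * 0.0443 = 1.350 W

V=3.7065 V, P=20.46 W, Q=1.350 W


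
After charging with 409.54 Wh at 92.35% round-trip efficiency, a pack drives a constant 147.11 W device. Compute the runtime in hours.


Step 1: E_discharge = eta/100 * E_charge = 92.35/100 * 409.54 = 378.21 Wh
Step 2: t = E_discharge / P = 378.21 / 147.11 = 2.571 hr

2.571 hr


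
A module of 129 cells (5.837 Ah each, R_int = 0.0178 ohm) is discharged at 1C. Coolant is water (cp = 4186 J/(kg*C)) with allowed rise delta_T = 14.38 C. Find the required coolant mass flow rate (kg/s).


Step 1: I = 1 * 5.837 = 5.837 A
Step 2: Q_cell = I^2 * R = 5.837^2 * 0.0178 = 0.60646 W
Step 3: Q_total = 129 * 0.60646 = 78.233 W
Step 4: m_dot = Q_total / (cp * dT) = 78.233 / (4186 * 14.38) = 0.001300 kg/s

0.001300 kg/s


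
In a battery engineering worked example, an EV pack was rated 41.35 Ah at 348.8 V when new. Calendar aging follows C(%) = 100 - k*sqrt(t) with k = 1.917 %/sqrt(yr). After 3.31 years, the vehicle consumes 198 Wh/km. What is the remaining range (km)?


Step 1: capacity retention = 100 - 1.917 * sqrt(3.31) = 100 - 1.917 * 1.8193 = 96.512%
Step 2: C_now = 41.35 * 96.512/100 = 39.908 Ah
Step 3: E_pack = V * C_now = 348.8 * 39.908 = 13920 Wh
Step 4: range = E_pack / consumption = 13920 / 198 = 70.30 km

70.30 km


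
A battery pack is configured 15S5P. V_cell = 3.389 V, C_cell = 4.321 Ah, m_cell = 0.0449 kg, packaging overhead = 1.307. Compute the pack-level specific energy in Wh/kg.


Step 1: V_pack = 15 * 3.389 = 50.835 V
Step 2: C_pack = 5 * 4.321 = 21.605 Ah
Step 3: E_pack = V_pack * C_pack = 50.835 * 21.605 = 1098.3 Wh
Step 4: m_pack = 15 * 5 * 0.0449 * 1.307 = 4.4013 kg
Step 5: ED = E_pack / m_pack = 1098.3 / 4.4013 = 249.5 Wh/kg

249.5 Wh/kg


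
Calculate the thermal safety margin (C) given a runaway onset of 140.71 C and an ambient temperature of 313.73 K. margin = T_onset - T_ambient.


Convert: T_ambient = 313.73 K = 40.58 C
margin = 140.71 - 40.58 = 100.13 C

100.13 C


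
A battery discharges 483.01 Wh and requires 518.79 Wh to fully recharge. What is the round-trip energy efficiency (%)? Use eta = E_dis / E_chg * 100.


eta_e = E_dis / E_chg * 100 = 483.01 / 518.79 * 100 = 93.10%

93.10%
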